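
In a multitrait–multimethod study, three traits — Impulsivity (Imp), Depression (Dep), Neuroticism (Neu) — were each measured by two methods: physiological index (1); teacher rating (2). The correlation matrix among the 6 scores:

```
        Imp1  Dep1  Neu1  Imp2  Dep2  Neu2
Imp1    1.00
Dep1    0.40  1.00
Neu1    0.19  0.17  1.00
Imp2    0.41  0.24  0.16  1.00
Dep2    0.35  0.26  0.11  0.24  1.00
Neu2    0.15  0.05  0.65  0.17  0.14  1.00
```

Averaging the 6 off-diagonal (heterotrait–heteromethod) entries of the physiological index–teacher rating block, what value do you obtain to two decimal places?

HTHM values (method 1 × method 2): 0.35, 0.15, 0.24, 0.05, 0.16, 0.11; mean = 1.06/6 = 0.18.

0.18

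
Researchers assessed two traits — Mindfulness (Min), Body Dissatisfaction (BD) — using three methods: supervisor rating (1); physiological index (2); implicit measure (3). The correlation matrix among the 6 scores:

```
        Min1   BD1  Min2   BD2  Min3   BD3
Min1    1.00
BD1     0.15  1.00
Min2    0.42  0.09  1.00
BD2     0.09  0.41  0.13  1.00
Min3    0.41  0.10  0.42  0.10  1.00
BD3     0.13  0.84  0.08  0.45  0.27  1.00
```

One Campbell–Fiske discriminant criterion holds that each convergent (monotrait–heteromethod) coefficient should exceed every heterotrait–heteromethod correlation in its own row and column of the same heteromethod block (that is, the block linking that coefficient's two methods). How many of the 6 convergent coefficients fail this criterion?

Convergent coefficients and their comparison sets:
Min (methods 1·2): 0.42 vs {0.09, 0.09} → pass.
Min (methods 1·3): 0.41 vs {0.13, 0.10} → pass.
Min (methods 2·3): 0.42 vs {0.08, 0.10} → pass.
BD (methods 1·2): 0.41 vs {0.09, 0.09} → pass.
BD (methods 1·3): 0.84 vs {0.10, 0.13} → pass.
BD (methods 2·3): 0.45 vs {0.10, 0.08} → pass.
0 of 6 fail.

0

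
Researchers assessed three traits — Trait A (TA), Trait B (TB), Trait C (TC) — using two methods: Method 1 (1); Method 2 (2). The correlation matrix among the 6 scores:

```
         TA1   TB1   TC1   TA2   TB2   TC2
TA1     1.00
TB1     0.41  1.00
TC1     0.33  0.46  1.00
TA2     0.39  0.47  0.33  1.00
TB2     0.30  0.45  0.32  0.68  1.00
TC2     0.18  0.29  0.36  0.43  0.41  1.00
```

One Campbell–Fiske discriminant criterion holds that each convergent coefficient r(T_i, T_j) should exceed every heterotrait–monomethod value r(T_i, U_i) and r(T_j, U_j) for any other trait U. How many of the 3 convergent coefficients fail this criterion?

Each convergent coefficient versus the relevant comparison correlations:
TA (methods 1·2): 0.39 vs {0.41, 0.68, 0.33, 0.43} → fail.
TB (methods 1·2): 0.45 vs {0.41, 0.68, 0.46, 0.41} → fail.
TC (methods 1·2): 0.36 vs {0.33, 0.43, 0.46, 0.41} → fail.
3 of 3 fail.

3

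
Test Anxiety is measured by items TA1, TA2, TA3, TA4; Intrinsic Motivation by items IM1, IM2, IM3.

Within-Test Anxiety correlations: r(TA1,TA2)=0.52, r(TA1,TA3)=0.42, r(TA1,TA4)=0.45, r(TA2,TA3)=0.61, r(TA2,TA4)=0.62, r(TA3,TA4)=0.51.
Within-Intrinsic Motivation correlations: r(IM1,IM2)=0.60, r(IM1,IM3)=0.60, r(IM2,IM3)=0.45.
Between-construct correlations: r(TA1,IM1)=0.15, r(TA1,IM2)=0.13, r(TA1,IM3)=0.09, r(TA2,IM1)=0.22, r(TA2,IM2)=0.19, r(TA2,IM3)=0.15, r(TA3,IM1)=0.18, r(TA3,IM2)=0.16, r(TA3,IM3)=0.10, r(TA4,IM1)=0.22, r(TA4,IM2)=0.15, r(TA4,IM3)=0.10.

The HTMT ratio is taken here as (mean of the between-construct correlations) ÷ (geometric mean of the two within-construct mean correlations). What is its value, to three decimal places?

Mean between = 1.84/12 = 0.1533.
Mean within-TA = 3.13/6 = 0.5217; mean within-IM = 1.65/3 = 0.5500.
Geometric mean = √(0.5217 × 0.5500) = 0.5357.
HTMT = 0.1533 / 0.5357 = 0.286.

0.286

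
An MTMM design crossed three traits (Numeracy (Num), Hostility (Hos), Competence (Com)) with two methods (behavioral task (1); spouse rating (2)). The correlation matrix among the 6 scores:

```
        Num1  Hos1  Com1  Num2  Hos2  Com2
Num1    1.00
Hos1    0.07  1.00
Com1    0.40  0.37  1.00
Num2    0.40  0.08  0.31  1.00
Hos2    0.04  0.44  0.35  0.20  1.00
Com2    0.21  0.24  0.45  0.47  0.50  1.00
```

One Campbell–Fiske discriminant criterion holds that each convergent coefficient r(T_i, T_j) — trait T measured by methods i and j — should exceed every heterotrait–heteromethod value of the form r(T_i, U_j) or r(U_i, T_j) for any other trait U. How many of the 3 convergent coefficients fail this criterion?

0

Convergent coefficients and their comparison sets:
Num (methods 1·2): 0.40 vs {0.04, 0.08, 0.21, 0.31} → pass.
Hos (methods 1·2): 0.44 vs {0.08, 0.04, 0.24, 0.35} → pass.
Com (methods 1·2): 0.45 vs {0.31, 0.21, 0.35, 0.24} → pass.
0 of 3 fail.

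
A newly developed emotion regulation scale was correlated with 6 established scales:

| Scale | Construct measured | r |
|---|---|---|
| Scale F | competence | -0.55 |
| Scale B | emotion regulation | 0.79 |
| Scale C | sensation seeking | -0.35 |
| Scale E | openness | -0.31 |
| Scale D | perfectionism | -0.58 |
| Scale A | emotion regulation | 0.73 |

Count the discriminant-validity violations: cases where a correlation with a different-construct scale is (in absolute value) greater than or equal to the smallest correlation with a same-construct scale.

0

Convergent (same construct = emotion regulation): Scale B, Scale A.
Smallest convergent = 0.73. Discriminant |r|: 0.55, 0.35, 0.31, 0.58; count ≥ 0.73 → 0.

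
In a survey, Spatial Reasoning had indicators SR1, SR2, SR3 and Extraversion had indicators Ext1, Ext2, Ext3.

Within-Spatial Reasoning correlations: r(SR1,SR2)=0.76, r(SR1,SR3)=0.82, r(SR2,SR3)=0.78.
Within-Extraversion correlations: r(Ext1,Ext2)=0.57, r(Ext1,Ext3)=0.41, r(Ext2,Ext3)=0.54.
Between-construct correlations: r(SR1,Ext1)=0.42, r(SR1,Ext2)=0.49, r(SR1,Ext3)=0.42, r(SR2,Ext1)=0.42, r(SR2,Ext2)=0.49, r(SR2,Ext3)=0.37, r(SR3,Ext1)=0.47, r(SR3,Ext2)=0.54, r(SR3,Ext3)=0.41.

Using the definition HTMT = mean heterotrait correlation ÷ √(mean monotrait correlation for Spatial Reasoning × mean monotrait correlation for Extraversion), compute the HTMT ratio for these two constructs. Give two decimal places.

Mean between = 4.03/9 = 0.4478.
Mean within-SR = 2.36/3 = 0.7867; mean within-Ext = 1.52/3 = 0.5067.
Geometric mean = √(0.7867 × 0.5067) = 0.6314.
HTMT = 0.4478 / 0.6314 = 0.71.

0.71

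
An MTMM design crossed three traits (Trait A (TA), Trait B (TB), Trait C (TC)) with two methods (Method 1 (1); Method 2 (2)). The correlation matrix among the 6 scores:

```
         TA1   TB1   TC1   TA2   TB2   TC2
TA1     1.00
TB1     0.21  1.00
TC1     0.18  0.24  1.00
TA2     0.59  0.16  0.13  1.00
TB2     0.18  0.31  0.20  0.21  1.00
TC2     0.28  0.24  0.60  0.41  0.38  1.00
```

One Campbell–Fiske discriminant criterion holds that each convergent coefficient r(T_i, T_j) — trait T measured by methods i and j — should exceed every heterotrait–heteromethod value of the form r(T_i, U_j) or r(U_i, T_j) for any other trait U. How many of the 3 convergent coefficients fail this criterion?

Convergent coefficients and their comparison sets:
TA (methods 1·2): 0.59 vs {0.18, 0.16, 0.28, 0.13} → pass.
TB (methods 1·2): 0.31 vs {0.16, 0.18, 0.24, 0.20} → pass.
TC (methods 1·2): 0.60 vs {0.13, 0.28, 0.20, 0.24} → pass.
0 of 3 fail.

0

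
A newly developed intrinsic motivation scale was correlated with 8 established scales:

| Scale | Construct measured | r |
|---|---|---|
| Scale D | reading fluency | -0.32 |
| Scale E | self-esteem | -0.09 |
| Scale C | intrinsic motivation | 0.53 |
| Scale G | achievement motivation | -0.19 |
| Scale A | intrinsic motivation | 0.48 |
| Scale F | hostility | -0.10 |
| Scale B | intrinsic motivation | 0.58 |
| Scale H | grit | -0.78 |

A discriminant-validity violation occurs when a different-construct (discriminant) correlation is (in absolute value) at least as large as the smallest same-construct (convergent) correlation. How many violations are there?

1

Convergent (same construct = intrinsic motivation): Scale C, Scale A, Scale B.
Smallest convergent = 0.48. Discriminant |r|: 0.32, 0.09, 0.19, 0.10, 0.78; count ≥ 0.48 → 1.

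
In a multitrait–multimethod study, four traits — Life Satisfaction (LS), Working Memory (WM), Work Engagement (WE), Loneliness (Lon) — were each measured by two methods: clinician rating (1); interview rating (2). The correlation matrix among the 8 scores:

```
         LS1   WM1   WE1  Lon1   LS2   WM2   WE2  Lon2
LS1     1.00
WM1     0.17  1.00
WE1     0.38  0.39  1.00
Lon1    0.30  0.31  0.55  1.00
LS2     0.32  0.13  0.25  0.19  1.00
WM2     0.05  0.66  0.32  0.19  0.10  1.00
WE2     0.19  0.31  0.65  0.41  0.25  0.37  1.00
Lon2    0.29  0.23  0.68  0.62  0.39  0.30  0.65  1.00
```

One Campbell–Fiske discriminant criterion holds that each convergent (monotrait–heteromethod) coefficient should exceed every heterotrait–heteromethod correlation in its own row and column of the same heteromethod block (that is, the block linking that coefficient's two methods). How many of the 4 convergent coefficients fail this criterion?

Convergent coefficients and their comparison sets:
LS (methods 1·2): 0.32 vs {0.05, 0.13, 0.19, 0.25, 0.29, 0.19} → pass.
WM (methods 1·2): 0.66 vs {0.13, 0.05, 0.31, 0.32, 0.23, 0.19} → pass.
WE (methods 1·2): 0.65 vs {0.25, 0.19, 0.32, 0.31, 0.68, 0.41} → fail.
Lon (methods 1·2): 0.62 vs {0.19, 0.29, 0.19, 0.23, 0.41, 0.68} → fail.
2 of 4 fail.

2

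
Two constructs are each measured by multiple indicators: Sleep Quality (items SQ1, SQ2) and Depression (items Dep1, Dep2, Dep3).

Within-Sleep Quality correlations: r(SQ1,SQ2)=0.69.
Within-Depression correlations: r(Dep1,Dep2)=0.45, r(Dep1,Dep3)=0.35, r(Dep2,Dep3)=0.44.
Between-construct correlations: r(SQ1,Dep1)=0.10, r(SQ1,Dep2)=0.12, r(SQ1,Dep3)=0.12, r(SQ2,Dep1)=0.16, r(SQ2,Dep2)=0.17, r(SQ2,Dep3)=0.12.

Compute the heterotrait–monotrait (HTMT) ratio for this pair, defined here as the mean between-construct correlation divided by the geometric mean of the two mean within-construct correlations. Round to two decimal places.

Mean heterotrait r = 0.79/6 = 0.1317.
Mean within-SQ = 0.69/1 = 0.6900; mean within-Dep = 1.24/3 = 0.4133.
Geometric mean = √(0.6900 × 0.4133) = 0.5340.
HTMT = 0.1317 / 0.5340 = 0.25.

0.25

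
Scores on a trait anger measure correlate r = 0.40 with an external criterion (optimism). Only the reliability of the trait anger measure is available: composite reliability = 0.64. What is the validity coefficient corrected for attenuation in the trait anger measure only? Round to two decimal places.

Single correction: r_c = r_obs / √r_xx = 0.40 / √0.64 = 0.40 / 0.8000 ≈ 0.50.

0.50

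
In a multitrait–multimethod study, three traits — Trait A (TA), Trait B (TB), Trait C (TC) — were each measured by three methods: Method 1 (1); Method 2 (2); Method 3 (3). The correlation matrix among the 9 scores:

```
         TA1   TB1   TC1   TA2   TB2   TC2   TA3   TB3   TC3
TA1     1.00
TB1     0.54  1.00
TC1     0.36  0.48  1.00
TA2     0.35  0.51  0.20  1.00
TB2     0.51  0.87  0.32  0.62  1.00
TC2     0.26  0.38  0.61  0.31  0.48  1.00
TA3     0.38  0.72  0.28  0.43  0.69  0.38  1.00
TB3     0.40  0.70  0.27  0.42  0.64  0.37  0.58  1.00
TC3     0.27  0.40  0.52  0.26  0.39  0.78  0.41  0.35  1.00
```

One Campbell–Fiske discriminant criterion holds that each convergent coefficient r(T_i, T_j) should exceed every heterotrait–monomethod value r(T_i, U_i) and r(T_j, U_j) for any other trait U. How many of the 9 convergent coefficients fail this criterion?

3

Each convergent coefficient versus the relevant comparison correlations:
TA (methods 1·2): 0.35 vs {0.54, 0.62, 0.36, 0.31} → fail.
TA (methods 1·3): 0.38 vs {0.54, 0.58, 0.36, 0.41} → fail.
TA (methods 2·3): 0.43 vs {0.62, 0.58, 0.31, 0.41} → fail.
TB (methods 1·2): 0.87 vs {0.54, 0.62, 0.48, 0.48} → pass.
TB (methods 1·3): 0.70 vs {0.54, 0.58, 0.48, 0.35} → pass.
TB (methods 2·3): 0.64 vs {0.62, 0.58, 0.48, 0.35} → pass.
TC (methods 1·2): 0.61 vs {0.36, 0.31, 0.48, 0.48} → pass.
TC (methods 1·3): 0.52 vs {0.36, 0.41, 0.48, 0.35} → pass.
TC (methods 2·3): 0.78 vs {0.31, 0.41, 0.48, 0.35} → pass.
3 of 9 fail.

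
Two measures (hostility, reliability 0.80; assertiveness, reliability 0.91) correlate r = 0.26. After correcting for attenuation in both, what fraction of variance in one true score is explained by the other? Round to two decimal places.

0.09

Disattenuated r = 0.26 / √(0.80 × 0.91) = 0.26 / 0.8532 = 0.3047.
Shared true-score variance = 0.3047² = 0.0928 ≈ 0.09.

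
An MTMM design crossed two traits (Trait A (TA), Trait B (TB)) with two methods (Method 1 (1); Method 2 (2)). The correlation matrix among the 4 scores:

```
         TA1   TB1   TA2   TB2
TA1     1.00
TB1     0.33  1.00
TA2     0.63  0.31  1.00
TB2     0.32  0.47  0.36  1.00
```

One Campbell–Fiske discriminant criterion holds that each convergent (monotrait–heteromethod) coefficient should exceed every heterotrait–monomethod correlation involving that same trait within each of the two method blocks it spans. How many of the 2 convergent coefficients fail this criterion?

0

Each convergent coefficient versus the relevant comparison correlations:
TA (methods 1·2): 0.63 vs {0.33, 0.36} → pass.
TB (methods 1·2): 0.47 vs {0.33, 0.36} → pass.
0 of 2 fail.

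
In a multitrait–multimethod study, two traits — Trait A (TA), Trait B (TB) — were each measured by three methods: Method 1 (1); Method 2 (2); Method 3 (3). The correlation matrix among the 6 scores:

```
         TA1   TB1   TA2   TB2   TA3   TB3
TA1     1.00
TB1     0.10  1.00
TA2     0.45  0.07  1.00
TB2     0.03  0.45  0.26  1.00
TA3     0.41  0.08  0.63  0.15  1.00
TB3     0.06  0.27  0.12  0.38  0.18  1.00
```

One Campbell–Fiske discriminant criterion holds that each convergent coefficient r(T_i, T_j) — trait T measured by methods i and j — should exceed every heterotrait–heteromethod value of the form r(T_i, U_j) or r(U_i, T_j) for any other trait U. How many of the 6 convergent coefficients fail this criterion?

Convergent coefficients and their comparison sets:
TA (methods 1·2): 0.45 vs {0.03, 0.07} → pass.
TA (methods 1·3): 0.41 vs {0.06, 0.08} → pass.
TA (methods 2·3): 0.63 vs {0.12, 0.15} → pass.
TB (methods 1·2): 0.45 vs {0.07, 0.03} → pass.
TB (methods 1·3): 0.27 vs {0.08, 0.06} → pass.
TB (methods 2·3): 0.38 vs {0.15, 0.12} → pass.
0 of 6 fail.

0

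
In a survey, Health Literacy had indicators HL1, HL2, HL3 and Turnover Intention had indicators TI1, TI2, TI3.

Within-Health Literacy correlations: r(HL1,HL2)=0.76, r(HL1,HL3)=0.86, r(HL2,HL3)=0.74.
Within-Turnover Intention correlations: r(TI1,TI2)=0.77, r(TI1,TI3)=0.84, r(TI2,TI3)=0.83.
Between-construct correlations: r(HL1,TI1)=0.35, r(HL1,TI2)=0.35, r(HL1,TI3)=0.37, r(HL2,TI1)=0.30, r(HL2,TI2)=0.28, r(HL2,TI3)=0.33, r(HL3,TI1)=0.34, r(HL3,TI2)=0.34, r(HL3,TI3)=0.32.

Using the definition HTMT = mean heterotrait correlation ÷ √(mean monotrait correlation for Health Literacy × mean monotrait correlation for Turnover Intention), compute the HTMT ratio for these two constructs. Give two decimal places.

0.41

Between-construct mean = 2.98/9 = 0.3311.
Mean within-HL = 2.36/3 = 0.7867; mean within-TI = 2.44/3 = 0.8133.
Geometric mean = √(0.7867 × 0.8133) = 0.7999.
HTMT = 0.3311 / 0.7999 = 0.41.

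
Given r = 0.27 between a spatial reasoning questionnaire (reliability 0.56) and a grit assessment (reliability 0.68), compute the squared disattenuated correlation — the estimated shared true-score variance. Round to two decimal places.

Disattenuated r = 0.27 / √(0.56 × 0.68) = 0.27 / 0.6171 = 0.4375.
Shared true-score variance = 0.4375² = 0.1914 ≈ 0.19.

0.19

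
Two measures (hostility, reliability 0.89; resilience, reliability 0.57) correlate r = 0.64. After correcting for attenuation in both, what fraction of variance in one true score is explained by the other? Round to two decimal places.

0.81

Disattenuated r = 0.64 / √(0.89 × 0.57) = 0.64 / 0.7122 = 0.8986.
Shared true-score variance = 0.8986² = 0.8075 ≈ 0.81.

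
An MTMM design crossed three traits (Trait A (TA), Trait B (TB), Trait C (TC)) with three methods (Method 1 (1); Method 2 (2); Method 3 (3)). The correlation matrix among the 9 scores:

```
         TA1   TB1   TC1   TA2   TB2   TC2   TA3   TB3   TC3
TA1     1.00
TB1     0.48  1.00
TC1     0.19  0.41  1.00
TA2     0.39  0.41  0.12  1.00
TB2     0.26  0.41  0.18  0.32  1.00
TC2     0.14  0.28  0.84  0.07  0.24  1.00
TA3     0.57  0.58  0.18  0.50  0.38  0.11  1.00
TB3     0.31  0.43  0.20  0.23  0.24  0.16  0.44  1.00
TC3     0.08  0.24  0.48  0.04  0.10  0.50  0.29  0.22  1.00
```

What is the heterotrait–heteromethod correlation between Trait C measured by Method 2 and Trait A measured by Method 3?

Different traits and methods: r(TC2, TA3) = 0.11.

0.11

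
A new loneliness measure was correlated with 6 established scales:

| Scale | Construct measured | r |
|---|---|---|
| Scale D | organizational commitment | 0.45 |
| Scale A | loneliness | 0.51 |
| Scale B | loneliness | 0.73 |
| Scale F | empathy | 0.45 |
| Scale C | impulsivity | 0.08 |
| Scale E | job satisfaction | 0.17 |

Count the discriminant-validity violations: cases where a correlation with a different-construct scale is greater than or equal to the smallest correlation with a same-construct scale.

0

Convergent (same construct = loneliness): Scale A, Scale B.
Smallest convergent = 0.51. Discriminant values: 0.45, 0.45, 0.08, 0.17; count ≥ 0.51 → 0.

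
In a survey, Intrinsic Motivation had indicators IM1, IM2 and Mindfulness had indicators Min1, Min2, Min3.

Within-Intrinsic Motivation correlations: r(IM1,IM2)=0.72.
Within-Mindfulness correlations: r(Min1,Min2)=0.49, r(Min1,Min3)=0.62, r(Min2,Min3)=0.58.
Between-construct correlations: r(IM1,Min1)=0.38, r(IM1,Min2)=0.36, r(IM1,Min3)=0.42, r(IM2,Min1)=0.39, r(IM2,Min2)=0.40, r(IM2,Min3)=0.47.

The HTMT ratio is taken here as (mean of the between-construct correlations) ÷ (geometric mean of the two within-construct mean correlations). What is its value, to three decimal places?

Between-construct mean = 2.42/6 = 0.4033.
Mean within-IM = 0.72/1 = 0.7200; mean within-Min = 1.69/3 = 0.5633.
Geometric mean = √(0.7200 × 0.5633) = 0.6368.
HTMT = 0.4033 / 0.6368 = 0.633.

0.633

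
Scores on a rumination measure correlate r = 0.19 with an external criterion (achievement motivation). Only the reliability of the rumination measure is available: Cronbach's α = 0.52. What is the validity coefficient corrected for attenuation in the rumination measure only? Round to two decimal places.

Single correction: r_c = r_obs / √r_xx = 0.19 / √0.52 = 0.19 / 0.7211 ≈ 0.26.

0.26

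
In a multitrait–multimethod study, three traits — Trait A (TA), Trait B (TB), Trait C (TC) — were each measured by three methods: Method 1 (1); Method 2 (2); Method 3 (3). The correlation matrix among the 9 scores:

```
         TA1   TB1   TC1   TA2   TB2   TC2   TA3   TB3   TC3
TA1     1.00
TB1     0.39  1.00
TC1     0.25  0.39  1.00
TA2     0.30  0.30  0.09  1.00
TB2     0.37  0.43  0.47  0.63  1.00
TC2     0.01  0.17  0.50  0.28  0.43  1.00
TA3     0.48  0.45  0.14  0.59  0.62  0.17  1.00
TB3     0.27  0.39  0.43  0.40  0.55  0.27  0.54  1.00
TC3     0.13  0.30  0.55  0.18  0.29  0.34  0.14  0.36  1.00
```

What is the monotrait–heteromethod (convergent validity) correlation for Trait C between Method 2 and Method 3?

Same trait (TC), different methods: r(TC2, TC3) = 0.34.

0.34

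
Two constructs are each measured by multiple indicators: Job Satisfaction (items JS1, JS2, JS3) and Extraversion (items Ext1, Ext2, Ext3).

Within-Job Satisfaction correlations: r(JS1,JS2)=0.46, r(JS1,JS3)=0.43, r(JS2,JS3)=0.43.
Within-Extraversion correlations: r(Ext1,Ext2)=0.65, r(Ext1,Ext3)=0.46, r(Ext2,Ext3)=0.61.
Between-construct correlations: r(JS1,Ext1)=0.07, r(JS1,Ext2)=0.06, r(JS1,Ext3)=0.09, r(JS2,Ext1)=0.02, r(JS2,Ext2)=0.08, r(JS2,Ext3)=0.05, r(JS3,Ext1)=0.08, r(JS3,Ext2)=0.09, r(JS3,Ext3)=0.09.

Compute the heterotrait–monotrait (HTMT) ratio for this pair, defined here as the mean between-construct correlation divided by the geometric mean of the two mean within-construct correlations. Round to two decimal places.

0.14

Mean between = 0.63/9 = 0.0700.
Mean within-JS = 1.32/3 = 0.4400; mean within-Ext = 1.72/3 = 0.5733.
Geometric mean = √(0.4400 × 0.5733) = 0.5022.
HTMT = 0.0700 / 0.5022 = 0.14.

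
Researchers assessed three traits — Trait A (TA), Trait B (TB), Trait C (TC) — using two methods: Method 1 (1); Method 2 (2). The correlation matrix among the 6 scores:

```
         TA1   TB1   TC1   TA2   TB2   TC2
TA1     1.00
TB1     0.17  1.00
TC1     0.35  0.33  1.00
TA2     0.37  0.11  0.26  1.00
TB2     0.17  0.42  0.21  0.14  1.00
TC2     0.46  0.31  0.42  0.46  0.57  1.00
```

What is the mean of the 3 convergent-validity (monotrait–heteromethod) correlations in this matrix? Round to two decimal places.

0.40

Convergent values: 0.37, 0.42, 0.42; mean = 1.21/3 = 0.40.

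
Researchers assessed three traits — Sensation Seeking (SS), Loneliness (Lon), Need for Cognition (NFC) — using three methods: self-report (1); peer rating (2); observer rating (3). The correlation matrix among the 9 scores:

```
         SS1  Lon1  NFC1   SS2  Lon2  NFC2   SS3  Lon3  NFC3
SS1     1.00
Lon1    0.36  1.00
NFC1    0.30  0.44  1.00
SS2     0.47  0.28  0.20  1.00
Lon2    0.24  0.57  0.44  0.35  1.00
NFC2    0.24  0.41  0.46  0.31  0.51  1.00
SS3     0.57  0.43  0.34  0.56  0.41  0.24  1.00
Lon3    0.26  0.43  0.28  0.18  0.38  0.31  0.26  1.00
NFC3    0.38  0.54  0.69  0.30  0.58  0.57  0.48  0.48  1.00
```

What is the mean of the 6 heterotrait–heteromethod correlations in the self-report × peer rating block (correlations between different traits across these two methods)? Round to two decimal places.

0.30

HTHM values (method 1 × method 2): 0.24, 0.24, 0.28, 0.41, 0.20, 0.44; mean = 1.81/6 = 0.30.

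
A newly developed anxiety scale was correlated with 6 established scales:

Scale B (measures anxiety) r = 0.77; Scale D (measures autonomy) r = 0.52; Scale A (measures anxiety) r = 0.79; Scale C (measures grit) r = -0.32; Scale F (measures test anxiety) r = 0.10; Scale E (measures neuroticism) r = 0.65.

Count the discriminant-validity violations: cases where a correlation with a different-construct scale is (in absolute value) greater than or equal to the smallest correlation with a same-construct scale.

Convergent (same construct = anxiety): Scale B, Scale A.
Smallest convergent = 0.77. Discriminant |r|: 0.52, 0.32, 0.10, 0.65; count ≥ 0.77 → 0.

0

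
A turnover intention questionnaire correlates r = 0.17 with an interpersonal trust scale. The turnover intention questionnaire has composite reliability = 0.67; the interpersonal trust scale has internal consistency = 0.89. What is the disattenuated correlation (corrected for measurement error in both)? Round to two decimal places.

0.22

r_true = r_obs / √(r_xx · r_yy) = 0.17 / √(0.67 × 0.89) = 0.17 / √0.5963 = 0.17 / 0.7722 ≈ 0.22.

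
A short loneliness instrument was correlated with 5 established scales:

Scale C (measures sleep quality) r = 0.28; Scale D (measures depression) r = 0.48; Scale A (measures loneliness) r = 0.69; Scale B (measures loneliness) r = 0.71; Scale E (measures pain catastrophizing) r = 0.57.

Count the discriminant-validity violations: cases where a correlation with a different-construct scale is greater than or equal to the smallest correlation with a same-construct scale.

Convergent (same construct = loneliness): Scale A, Scale B.
Smallest convergent = 0.69. Discriminant values: 0.28, 0.48, 0.57; count ≥ 0.69 → 0.

0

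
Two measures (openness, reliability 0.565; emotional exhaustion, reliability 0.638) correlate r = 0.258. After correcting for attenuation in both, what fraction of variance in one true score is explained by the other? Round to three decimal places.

Disattenuated r = 0.258 / √(0.565 × 0.638) = 0.258 / 0.6004 = 0.4297.
Shared true-score variance = 0.4297² = 0.1846 ≈ 0.185.

0.185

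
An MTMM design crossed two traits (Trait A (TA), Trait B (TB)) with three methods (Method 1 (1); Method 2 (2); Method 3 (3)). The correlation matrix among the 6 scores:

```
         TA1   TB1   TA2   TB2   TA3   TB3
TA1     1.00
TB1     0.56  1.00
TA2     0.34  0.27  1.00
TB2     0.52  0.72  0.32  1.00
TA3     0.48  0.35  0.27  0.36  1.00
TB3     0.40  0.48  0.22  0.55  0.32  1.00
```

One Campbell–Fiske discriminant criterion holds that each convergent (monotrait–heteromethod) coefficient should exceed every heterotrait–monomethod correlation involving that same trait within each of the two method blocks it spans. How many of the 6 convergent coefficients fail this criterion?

Convergent coefficients and their comparison sets:
TA (methods 1·2): 0.34 vs {0.56, 0.32} → fail.
TA (methods 1·3): 0.48 vs {0.56, 0.32} → fail.
TA (methods 2·3): 0.27 vs {0.32, 0.32} → fail.
TB (methods 1·2): 0.72 vs {0.56, 0.32} → pass.
TB (methods 1·3): 0.48 vs {0.56, 0.32} → fail.
TB (methods 2·3): 0.55 vs {0.32, 0.32} → pass.
4 of 6 fail.

4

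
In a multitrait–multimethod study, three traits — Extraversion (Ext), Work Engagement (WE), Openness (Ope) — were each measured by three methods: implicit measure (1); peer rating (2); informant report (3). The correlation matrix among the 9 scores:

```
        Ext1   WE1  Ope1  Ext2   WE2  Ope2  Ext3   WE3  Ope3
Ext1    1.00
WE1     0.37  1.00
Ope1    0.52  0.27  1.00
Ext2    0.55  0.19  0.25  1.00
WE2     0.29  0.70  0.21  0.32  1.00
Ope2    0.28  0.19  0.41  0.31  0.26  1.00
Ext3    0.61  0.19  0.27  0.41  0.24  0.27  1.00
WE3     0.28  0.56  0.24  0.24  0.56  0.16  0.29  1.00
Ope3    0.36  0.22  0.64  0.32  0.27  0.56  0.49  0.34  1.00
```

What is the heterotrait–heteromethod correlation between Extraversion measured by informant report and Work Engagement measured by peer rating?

Different traits and methods: r(Ext3, WE2) = 0.24.

0.24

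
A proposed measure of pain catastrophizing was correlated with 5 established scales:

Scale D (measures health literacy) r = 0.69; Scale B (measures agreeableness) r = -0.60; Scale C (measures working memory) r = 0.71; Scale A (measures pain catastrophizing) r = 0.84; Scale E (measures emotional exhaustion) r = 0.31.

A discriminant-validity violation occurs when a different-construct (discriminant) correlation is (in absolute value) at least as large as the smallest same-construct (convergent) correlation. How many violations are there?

0

Convergent (same construct = pain catastrophizing): Scale A.
Smallest convergent = 0.84. Discriminant |r|: 0.69, 0.60, 0.71, 0.31; count ≥ 0.84 → 0.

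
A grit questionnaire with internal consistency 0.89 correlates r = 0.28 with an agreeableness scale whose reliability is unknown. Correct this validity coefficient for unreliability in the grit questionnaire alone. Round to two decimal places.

Single correction: r_c = r_obs / √r_xx = 0.28 / √0.89 = 0.28 / 0.9434 ≈ 0.30.

0.30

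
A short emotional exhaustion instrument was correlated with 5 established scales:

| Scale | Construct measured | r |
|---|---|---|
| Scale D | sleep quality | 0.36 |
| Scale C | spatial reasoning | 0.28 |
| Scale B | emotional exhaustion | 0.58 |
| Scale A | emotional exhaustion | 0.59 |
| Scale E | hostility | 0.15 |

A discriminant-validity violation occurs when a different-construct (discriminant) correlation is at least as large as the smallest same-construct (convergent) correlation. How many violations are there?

Convergent (same construct = emotional exhaustion): Scale B, Scale A.
Smallest convergent = 0.58. Discriminant values: 0.36, 0.28, 0.15; count ≥ 0.58 → 0.

0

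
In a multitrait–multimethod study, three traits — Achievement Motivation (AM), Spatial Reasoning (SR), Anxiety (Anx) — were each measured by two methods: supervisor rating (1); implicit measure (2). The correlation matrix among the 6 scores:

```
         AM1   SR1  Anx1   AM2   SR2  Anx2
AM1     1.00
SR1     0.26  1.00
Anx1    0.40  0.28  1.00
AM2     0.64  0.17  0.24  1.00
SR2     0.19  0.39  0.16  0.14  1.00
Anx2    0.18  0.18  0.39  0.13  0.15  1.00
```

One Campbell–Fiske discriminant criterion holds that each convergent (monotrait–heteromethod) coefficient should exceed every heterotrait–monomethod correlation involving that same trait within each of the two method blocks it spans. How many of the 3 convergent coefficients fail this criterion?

1

Convergent coefficients and their comparison sets:
AM (methods 1·2): 0.64 vs {0.26, 0.14, 0.40, 0.13} → pass.
SR (methods 1·2): 0.39 vs {0.26, 0.14, 0.28, 0.15} → pass.
Anx (methods 1·2): 0.39 vs {0.40, 0.13, 0.28, 0.15} → fail.
1 of 3 fail.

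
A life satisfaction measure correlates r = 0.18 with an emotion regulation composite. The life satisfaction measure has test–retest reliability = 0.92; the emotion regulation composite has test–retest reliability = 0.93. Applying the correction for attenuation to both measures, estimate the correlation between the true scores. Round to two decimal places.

0.19

r_true = r_obs / √(r_xx · r_yy) = 0.18 / √(0.92 × 0.93) = 0.18 / √0.8556 = 0.18 / 0.9250 ≈ 0.19.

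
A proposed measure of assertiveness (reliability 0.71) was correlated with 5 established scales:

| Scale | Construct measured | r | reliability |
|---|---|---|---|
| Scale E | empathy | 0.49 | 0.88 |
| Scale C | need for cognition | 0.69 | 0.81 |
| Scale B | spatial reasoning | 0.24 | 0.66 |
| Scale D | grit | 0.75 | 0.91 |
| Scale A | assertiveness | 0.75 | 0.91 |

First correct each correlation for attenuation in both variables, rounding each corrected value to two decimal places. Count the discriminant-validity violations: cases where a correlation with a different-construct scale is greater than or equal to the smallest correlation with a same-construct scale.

1

Disattenuated r (r / √(r_scale · r_new)):
  Scale E (disc): 0.49 / √(0.88·0.71) = 0.62
  Scale C (disc): 0.69 / √(0.81·0.71) = 0.91
  Scale B (disc): 0.24 / √(0.66·0.71) = 0.35
  Scale D (disc): 0.75 / √(0.91·0.71) = 0.93
  Scale A (conv): 0.75 / √(0.91·0.71) = 0.93
Smallest convergent = 0.93. Discriminant values: 0.62, 0.91, 0.35, 0.93; count ≥ 0.93 → 1.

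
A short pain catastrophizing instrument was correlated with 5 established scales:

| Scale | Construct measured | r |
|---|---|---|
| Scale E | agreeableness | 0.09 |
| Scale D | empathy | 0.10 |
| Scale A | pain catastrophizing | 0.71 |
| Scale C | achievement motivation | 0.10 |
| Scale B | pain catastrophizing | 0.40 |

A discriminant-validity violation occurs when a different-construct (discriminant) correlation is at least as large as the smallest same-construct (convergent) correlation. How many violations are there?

Convergent (same construct = pain catastrophizing): Scale A, Scale B.
Smallest convergent = 0.40. Discriminant values: 0.09, 0.10, 0.10; count ≥ 0.40 → 0.

0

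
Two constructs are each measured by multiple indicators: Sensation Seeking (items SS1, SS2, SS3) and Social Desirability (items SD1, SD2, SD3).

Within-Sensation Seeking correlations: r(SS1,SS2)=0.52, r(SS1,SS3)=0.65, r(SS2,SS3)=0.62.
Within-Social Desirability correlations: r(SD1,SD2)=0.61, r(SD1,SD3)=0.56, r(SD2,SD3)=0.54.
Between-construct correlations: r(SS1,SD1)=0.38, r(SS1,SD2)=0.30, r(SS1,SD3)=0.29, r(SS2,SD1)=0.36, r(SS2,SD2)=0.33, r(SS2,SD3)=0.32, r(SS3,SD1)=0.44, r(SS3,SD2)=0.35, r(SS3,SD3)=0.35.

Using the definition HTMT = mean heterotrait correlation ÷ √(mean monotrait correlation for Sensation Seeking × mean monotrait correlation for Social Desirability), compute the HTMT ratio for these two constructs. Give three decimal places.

0.594

Mean heterotrait r = 3.12/9 = 0.3467.
Mean within-SS = 1.79/3 = 0.5967; mean within-SD = 1.71/3 = 0.5700.
Geometric mean = √(0.5967 × 0.5700) = 0.5832.
HTMT = 0.3467 / 0.5832 = 0.594.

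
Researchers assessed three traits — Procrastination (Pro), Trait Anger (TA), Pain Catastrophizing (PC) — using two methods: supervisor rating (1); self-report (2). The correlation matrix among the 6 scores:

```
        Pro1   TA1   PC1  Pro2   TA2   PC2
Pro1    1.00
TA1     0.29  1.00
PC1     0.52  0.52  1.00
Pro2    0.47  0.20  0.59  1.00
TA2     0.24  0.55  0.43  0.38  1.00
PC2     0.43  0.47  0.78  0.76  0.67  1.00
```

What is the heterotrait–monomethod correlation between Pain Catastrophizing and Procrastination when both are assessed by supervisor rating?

0.52

Different traits, same method: r(PC1, Pro1) = 0.52.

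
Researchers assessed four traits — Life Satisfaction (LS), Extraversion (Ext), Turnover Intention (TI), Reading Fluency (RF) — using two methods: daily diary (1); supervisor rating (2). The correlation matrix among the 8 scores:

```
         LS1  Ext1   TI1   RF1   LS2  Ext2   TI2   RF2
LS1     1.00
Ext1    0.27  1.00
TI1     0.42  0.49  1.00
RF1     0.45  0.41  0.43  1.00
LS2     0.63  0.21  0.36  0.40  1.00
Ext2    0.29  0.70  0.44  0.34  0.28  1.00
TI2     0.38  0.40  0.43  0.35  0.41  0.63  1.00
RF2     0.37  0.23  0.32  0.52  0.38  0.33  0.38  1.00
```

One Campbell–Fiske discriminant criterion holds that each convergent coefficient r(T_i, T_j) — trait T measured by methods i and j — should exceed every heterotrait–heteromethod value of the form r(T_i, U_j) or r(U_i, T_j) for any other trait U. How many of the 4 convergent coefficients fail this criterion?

1

Each convergent coefficient versus the relevant comparison correlations:
LS (methods 1·2): 0.63 vs {0.29, 0.21, 0.38, 0.36, 0.37, 0.40} → pass.
Ext (methods 1·2): 0.70 vs {0.21, 0.29, 0.40, 0.44, 0.23, 0.34} → pass.
TI (methods 1·2): 0.43 vs {0.36, 0.38, 0.44, 0.40, 0.32, 0.35} → fail.
RF (methods 1·2): 0.52 vs {0.40, 0.37, 0.34, 0.23, 0.35, 0.32} → pass.
1 of 4 fail.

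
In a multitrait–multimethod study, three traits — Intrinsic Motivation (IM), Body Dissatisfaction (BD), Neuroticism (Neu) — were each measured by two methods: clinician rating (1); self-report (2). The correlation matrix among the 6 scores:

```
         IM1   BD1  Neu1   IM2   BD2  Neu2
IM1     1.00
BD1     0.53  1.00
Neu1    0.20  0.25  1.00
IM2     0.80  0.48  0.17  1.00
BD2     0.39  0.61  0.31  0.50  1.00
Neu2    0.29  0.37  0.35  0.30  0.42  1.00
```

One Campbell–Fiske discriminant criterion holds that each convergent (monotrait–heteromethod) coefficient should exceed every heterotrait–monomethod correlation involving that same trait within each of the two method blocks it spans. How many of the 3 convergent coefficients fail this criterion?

1

Each convergent coefficient versus the relevant comparison correlations:
IM (methods 1·2): 0.80 vs {0.53, 0.50, 0.20, 0.30} → pass.
BD (methods 1·2): 0.61 vs {0.53, 0.50, 0.25, 0.42} → pass.
Neu (methods 1·2): 0.35 vs {0.20, 0.30, 0.25, 0.42} → fail.
1 of 3 fail.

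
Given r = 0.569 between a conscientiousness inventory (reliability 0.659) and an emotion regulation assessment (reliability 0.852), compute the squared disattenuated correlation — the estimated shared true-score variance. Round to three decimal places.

0.577

Disattenuated r = 0.569 / √(0.659 × 0.852) = 0.569 / 0.7493 = 0.7594.
Shared true-score variance = 0.7594² = 0.5767 ≈ 0.577.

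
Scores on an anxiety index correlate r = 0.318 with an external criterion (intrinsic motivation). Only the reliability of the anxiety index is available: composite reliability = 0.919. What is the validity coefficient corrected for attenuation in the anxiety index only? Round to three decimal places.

Single correction: r_c = r_obs / √r_xx = 0.318 / √0.919 = 0.318 / 0.9586 ≈ 0.332.

0.332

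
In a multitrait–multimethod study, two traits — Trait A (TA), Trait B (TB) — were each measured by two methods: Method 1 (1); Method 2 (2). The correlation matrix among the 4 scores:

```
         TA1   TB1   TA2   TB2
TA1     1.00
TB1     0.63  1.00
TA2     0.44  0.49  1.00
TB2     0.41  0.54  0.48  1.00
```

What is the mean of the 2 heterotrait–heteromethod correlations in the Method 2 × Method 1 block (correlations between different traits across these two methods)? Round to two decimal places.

0.45

HTHM values (method 2 × method 1): 0.49, 0.41; mean = 0.90/2 = 0.45.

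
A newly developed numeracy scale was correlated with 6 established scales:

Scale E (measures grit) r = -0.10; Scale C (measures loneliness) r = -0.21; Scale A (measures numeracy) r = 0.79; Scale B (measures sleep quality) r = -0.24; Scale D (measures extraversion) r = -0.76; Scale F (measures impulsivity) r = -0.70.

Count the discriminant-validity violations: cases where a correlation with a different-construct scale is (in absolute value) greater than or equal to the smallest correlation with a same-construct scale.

Convergent (same construct = numeracy): Scale A.
Smallest convergent = 0.79. Discriminant |r|: 0.10, 0.21, 0.24, 0.76, 0.70; count ≥ 0.79 → 0.

0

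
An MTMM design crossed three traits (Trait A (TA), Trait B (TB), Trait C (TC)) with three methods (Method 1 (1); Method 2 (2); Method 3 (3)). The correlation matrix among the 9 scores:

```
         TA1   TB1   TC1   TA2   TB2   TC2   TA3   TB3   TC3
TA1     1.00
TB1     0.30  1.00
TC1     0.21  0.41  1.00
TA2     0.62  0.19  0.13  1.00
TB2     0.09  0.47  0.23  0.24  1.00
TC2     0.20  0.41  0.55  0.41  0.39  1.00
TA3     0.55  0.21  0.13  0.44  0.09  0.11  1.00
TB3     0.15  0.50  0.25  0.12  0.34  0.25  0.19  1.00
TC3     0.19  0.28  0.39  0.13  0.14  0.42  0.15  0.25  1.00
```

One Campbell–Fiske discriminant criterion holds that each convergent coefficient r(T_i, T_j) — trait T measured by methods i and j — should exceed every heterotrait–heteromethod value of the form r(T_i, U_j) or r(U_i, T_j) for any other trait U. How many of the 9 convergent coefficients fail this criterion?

0

Convergent coefficients and their comparison sets:
TA (methods 1·2): 0.62 vs {0.09, 0.19, 0.20, 0.13} → pass.
TA (methods 1·3): 0.55 vs {0.15, 0.21, 0.19, 0.13} → pass.
TA (methods 2·3): 0.44 vs {0.12, 0.09, 0.13, 0.11} → pass.
TB (methods 1·2): 0.47 vs {0.19, 0.09, 0.41, 0.23} → pass.
TB (methods 1·3): 0.50 vs {0.21, 0.15, 0.28, 0.25} → pass.
TB (methods 2·3): 0.34 vs {0.09, 0.12, 0.14, 0.25} → pass.
TC (methods 1·2): 0.55 vs {0.13, 0.20, 0.23, 0.41} → pass.
TC (methods 1·3): 0.39 vs {0.13, 0.19, 0.25, 0.28} → pass.
TC (methods 2·3): 0.42 vs {0.11, 0.13, 0.25, 0.14} → pass.
0 of 9 fail.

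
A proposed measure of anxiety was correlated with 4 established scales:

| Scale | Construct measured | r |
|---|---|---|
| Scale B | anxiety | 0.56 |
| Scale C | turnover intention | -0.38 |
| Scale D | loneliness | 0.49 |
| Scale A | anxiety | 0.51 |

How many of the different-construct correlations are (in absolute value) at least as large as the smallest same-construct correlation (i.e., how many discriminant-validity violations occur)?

0

Convergent (same construct = anxiety): Scale B, Scale A.
Smallest convergent = 0.51. Discriminant |r|: 0.38, 0.49; count ≥ 0.51 → 0.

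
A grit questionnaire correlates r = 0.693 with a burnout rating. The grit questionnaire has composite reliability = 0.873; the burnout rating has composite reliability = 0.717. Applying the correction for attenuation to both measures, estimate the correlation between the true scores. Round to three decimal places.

0.876

r_true = r_obs / √(r_xx · r_yy) = 0.693 / √(0.873 × 0.717) = 0.693 / √0.625941 = 0.693 / 0.7912 ≈ 0.876.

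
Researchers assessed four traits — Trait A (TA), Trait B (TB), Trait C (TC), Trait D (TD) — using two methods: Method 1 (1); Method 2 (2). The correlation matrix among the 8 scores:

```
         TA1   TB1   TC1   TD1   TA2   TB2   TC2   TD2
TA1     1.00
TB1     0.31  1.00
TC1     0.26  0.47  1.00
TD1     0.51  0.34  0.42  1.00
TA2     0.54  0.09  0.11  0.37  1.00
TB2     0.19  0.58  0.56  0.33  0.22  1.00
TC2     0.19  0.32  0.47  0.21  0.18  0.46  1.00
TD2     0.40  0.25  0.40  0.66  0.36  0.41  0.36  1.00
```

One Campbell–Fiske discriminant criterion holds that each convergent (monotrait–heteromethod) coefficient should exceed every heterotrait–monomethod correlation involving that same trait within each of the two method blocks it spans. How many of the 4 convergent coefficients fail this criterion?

Convergent coefficients and their comparison sets:
TA (methods 1·2): 0.54 vs {0.31, 0.22, 0.26, 0.18, 0.51, 0.36} → pass.
TB (methods 1·2): 0.58 vs {0.31, 0.22, 0.47, 0.46, 0.34, 0.41} → pass.
TC (methods 1·2): 0.47 vs {0.26, 0.18, 0.47, 0.46, 0.42, 0.36} → fail.
TD (methods 1·2): 0.66 vs {0.51, 0.36, 0.34, 0.41, 0.42, 0.36} → pass.
1 of 4 fail.

1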